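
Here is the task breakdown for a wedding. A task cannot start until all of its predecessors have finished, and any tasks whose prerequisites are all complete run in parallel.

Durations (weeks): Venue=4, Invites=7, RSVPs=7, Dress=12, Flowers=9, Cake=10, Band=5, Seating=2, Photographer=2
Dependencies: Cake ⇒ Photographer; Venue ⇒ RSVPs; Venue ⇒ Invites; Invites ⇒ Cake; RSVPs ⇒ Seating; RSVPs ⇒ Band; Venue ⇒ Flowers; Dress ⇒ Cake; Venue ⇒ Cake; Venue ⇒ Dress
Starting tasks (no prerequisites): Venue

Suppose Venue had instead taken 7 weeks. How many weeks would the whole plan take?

31

Critical path before the change: Venue→Dress→Cake→Photographer = 4+12+10+2 = 28 giving 28 weeks.
Venue lies on that path, so at 7 weeks the path becomes 31 weeks.
That remains the longest chain; total 31 weeks.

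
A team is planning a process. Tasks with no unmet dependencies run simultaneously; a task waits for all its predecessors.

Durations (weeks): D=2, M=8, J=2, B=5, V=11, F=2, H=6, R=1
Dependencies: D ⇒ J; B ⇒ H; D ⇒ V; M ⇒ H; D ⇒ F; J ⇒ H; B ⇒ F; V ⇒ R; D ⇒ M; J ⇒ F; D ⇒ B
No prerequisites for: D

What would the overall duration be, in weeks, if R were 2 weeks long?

16

As given, the longest chain is D→M→H = 2+8+6 = 16, so the finish is 16 weeks.
R has 2 weeks of float (longest path through it is 14).
No other chain overtakes it, so the finish is 16 weeks.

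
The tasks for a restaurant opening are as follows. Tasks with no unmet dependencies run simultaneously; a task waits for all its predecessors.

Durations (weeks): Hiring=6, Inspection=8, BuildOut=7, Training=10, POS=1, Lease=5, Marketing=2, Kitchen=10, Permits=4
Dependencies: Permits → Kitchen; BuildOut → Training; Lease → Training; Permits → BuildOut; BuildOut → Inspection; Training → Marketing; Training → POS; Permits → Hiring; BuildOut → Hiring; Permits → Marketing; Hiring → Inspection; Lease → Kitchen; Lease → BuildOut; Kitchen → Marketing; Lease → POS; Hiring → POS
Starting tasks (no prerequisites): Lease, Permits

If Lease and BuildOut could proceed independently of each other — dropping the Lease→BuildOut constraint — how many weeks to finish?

Before: longest chain Lease→BuildOut→Hiring→Inspection = 5+7+6+8 = 26, finish 26.
Without Lease→BuildOut, BuildOut's earliest start moves from 5 to 4.
After: Permits→BuildOut→Hiring→Inspection = 4+7+6+8 = 25 → 25 weeks.

25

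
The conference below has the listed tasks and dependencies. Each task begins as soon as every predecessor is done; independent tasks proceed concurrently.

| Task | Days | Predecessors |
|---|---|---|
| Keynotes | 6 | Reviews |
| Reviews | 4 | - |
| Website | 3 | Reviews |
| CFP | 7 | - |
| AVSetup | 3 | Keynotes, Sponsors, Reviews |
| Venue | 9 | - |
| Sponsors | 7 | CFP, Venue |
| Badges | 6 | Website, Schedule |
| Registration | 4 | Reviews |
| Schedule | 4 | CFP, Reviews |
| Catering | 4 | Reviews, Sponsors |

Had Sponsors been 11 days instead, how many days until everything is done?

The binding path is Venue→Sponsors→Catering = 9+7+4 = 20; finish at 20 days.
Sponsors is on the critical path; changing it to 11 makes that path 24 days.
The critical path is still Venue→Sponsors→Catering; finish is now 24 days.

24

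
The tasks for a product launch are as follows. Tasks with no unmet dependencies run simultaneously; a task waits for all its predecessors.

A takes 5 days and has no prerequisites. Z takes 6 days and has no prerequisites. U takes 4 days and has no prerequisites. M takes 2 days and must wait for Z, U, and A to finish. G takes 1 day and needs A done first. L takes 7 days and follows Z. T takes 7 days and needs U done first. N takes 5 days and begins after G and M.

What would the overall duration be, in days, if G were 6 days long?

Critical path before the change: Z→M→N = 6+2+5 = 13 giving 13 days.
G has 2 days of float (longest path through it is 11).
The binding chain switches to A→G→N = 5+6+5 = 16; finish 16 days.

16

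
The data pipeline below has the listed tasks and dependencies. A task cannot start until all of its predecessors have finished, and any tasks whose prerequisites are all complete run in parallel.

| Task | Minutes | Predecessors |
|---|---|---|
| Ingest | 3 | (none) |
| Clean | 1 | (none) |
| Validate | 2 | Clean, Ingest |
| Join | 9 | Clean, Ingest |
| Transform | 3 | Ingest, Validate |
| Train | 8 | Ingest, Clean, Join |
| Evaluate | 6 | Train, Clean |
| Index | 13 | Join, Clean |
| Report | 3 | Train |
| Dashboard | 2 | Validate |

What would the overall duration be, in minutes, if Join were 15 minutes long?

Critical path before the change: Ingest→Join→Train→Evaluate = 3+9+8+6 = 26 giving 26 minutes.
Join is on the critical path; changing it to 15 makes that path 32 minutes.
That remains the longest chain; total 32 minutes.

32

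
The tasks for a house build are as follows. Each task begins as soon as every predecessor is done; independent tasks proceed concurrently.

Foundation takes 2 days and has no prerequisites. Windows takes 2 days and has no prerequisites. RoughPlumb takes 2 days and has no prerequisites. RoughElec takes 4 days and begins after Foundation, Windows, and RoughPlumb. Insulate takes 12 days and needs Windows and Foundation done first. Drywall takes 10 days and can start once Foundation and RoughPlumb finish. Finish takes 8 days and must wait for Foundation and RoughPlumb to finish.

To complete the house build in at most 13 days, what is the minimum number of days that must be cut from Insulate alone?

1

Current finish: 14 days; target: 13.
Insulate is on every critical path, so each day cut from Insulate cuts the finish by one (this holds down to a finish of 12).
Need 14 − 13 = 1 day off Insulate → Insulate becomes 11 days, finish becomes 13.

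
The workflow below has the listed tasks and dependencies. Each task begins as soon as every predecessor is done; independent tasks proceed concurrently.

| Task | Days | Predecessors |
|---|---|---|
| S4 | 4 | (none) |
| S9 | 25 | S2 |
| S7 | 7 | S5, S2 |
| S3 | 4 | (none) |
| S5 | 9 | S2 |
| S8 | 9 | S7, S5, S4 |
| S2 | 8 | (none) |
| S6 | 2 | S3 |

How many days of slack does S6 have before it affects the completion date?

Critical path: S2→S5→S7→S8 = 8+9+7+9 = 33, so the finish is 33 days.
S6 finishes as early as 6 and must finish by 33.
Slack of S6 = 31 − 4 = 27 days.

27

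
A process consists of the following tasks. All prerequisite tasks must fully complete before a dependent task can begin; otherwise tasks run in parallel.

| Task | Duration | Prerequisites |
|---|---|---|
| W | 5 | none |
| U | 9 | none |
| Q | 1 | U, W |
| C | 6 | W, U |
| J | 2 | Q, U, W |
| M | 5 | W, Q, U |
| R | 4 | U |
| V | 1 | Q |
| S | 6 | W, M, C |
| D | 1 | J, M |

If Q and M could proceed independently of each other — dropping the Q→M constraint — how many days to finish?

21

Before: longest chain U→Q→M→S = 9+1+5+6 = 21, finish 21.
Without Q→M, M's earliest start moves from 10 to 9.
New critical path: U→C→S = 9+6+6 = 21 ⇒ 21 days.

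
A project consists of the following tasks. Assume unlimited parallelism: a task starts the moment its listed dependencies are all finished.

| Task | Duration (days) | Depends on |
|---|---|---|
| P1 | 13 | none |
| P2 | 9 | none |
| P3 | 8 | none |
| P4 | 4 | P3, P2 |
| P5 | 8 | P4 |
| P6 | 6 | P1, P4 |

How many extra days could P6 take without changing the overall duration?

The longest chain is P2→P4→P5 = 9+4+8 = 21; overall finish 21 days.
Longest path through P6: 19 days (earliest finish 19, latest finish 21).
So P6 can slip 21 − 19 = 2 days.

2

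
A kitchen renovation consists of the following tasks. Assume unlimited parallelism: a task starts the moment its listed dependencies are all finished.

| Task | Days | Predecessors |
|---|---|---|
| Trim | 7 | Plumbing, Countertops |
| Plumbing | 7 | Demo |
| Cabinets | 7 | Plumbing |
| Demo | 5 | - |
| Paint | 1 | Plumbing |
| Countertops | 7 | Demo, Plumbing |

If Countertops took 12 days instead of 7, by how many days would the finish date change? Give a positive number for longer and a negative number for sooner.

5

The binding path is Demo→Plumbing→Countertops→Trim = 5+7+7+7 = 26; finish at 26 days.
Since Countertops is critical, the +5 change carries straight to that chain (now 31 days).
No other chain overtakes it, so the finish is 31 days.
Change in finish: 31 − 26 = +5 days.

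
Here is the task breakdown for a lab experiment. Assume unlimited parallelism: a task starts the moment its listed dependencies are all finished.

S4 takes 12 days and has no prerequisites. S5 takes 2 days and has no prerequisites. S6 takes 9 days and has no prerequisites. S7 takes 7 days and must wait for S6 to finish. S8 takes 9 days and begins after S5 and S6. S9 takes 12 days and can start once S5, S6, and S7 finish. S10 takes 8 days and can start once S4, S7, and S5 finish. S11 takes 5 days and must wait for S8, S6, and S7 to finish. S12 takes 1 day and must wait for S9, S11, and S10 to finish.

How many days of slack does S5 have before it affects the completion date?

12

S6→S7→S9→S12 = 9+7+12+1 = 29 sets the makespan at 29 days.
Longest path through S5: 17 days (earliest finish 2, latest finish 14).
Slack of S5 = 12 − 0 = 12 days.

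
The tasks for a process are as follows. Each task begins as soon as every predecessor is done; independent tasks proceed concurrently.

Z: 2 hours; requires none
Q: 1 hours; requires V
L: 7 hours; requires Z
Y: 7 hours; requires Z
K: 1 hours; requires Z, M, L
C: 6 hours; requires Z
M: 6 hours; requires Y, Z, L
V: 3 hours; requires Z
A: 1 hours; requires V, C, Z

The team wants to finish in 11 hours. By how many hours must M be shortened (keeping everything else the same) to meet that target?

Current finish: 16 hours; target: 11.
M is on every critical path, so each hour cut from M cuts the finish by one (this holds down to a finish of 11).
Need 16 − 11 = 5 hours off M → M becomes 1 hour, finish becomes 11.

5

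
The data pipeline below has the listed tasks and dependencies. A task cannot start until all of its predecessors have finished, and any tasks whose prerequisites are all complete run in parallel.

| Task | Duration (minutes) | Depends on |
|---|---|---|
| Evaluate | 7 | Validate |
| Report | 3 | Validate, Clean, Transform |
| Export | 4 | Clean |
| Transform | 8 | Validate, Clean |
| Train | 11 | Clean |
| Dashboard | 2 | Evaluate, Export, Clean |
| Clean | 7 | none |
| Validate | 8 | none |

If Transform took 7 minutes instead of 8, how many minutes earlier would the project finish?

1

Critical path before the change: Validate→Transform→Report = 8+8+3 = 19 giving 19 minutes.
Since Transform is critical, the -1 change carries straight to that chain (now 18 minutes).
New critical path: Clean→Train = 7+11 = 18 ⇒ 18 minutes.
Change in finish: 18 − 19 = -1 minutes.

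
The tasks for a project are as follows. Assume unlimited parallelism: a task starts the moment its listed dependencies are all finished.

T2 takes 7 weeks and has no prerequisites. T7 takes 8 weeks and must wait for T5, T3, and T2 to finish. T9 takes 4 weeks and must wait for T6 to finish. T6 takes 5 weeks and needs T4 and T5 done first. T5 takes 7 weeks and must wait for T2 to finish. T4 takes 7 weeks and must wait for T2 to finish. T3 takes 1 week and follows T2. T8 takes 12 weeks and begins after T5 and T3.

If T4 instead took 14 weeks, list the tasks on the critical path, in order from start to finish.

T2, T4, T6, T9

Critical path before the change: T2→T5→T8 = 7+7+12 = 26 giving 26 weeks.
The longest path through T4 is only 23 weeks, so T4 has float 3.
Now T2→T4→T6→T9 = 7+14+5+4 = 30 is longest, so the finish becomes 30 weeks.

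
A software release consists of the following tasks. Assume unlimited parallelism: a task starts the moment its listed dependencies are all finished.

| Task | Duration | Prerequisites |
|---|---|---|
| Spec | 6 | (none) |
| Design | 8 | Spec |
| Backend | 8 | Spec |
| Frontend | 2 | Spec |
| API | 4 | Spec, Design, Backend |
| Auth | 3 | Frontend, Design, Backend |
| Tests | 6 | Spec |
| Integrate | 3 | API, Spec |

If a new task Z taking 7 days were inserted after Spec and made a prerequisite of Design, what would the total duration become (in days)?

Originally the job takes 21 days.
With Z inserted, Design now waits for max(Spec, Z).
New critical path: Spec→Z→Design→API→Integrate = 6+7+8+4+3 = 28 ⇒ 28 days.

28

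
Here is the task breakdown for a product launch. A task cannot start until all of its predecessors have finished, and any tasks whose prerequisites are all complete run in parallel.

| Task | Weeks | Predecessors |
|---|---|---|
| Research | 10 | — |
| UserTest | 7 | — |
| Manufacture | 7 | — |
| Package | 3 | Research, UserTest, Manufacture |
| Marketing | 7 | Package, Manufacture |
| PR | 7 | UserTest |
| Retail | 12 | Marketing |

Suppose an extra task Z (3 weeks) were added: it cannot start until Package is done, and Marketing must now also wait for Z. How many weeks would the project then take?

35

Originally the project takes 32 weeks.
With Z inserted, Marketing now waits for max(Package, Manufacture, Z).
New critical path: Research→Package→Z→Marketing→Retail = 10+3+3+7+12 = 35 ⇒ 35 weeks.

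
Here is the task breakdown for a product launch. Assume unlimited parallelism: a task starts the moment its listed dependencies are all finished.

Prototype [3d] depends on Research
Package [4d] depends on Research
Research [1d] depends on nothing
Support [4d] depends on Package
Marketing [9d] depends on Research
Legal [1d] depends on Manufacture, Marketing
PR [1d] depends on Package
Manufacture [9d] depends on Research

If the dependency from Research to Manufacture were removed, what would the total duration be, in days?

11

Original critical path: Research→Manufacture→Legal = 1+9+1 = 11 ⇒ 11 days.
Without Research→Manufacture, Manufacture's earliest start moves from 1 to 0.
The longest chain is now Research→Marketing→Legal = 1+9+1 = 11, so the product launch takes 11 days.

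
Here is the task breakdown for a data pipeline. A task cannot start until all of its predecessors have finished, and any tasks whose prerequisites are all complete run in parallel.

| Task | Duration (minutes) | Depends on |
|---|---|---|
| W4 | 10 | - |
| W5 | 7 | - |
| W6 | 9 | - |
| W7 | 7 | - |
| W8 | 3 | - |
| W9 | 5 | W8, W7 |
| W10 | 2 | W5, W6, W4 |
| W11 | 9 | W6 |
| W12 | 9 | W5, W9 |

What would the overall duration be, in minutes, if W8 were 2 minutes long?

Baseline: W7→W9→W12 = 7+5+9 = 21 → 21 minutes.
W8 has 4 minutes of float (longest path through it is 17).
That remains the longest chain; total 21 minutes.

21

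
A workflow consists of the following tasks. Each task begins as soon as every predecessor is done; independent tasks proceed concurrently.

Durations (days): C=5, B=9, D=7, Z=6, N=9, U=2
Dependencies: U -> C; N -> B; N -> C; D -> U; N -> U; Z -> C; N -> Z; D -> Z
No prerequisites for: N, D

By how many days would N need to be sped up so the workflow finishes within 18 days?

Current finish: 20 days; target: 18.
N is on every critical path, so each day cut from N cuts the finish by one (this holds down to a finish of 18).
Need 20 − 18 = 2 days off N → N becomes 7 days, finish becomes 18.

2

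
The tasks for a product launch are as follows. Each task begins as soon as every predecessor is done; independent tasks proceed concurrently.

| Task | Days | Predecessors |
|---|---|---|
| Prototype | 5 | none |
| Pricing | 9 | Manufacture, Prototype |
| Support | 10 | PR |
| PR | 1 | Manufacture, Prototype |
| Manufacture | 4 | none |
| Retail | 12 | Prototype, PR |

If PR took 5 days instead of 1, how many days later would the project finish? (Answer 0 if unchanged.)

Critical path before the change: Prototype→PR→Retail = 5+1+12 = 18 giving 18 days.
PR is on the critical path; changing it to 5 makes that path 22 days.
That remains the longest chain; total 22 days.
Change in finish: 22 − 18 = +4 days.

4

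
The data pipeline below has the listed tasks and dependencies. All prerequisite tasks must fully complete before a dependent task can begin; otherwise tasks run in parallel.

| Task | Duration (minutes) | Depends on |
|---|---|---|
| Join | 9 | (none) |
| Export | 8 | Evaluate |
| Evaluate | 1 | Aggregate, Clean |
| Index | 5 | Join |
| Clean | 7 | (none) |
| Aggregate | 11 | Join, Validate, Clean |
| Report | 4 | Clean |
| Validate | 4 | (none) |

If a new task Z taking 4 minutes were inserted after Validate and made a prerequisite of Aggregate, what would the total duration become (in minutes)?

Originally the plan takes 29 minutes.
With Z inserted, Aggregate now waits for max(Join, Validate, Clean, Z).
New critical path: Join→Aggregate→Evaluate→Export = 9+11+1+8 = 29 ⇒ 29 minutes.

29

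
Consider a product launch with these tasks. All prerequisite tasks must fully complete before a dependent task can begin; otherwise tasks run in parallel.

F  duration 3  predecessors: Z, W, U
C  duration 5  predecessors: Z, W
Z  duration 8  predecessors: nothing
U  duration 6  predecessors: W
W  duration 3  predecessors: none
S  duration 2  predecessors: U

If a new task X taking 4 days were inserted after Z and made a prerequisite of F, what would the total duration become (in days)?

15

Originally the job takes 13 days.
With X inserted, F now waits for max(Z, W, U, X).
New critical path: Z→X→F = 8+4+3 = 15 ⇒ 15 days.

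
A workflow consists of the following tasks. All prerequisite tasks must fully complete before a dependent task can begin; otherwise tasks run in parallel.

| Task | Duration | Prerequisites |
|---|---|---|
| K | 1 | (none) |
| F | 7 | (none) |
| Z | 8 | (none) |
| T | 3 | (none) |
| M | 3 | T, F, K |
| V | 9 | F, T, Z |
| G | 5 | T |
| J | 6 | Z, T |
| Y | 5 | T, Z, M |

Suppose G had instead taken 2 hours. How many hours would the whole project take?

Baseline: Z→V = 8+9 = 17 → 17 hours.
G is off the critical path — its longest chain is 8 hours, giving 9 of slack.
The critical path is still Z→V; finish is now 17 hours.

17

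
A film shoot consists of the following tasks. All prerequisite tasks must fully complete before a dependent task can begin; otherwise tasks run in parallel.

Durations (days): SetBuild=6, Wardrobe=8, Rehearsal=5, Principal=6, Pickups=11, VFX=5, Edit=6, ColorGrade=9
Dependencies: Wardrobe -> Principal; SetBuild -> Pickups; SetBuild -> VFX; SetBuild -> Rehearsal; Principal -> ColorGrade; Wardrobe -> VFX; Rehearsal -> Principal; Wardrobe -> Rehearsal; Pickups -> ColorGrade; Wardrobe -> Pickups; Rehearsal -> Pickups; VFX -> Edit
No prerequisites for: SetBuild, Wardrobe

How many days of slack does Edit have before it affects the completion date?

Critical path: Wardrobe→Rehearsal→Pickups→ColorGrade = 8+5+11+9 = 33, so the finish is 33 days.
The longest chain containing Edit totals 19 days.
Float = 33 − 19 = 14.

14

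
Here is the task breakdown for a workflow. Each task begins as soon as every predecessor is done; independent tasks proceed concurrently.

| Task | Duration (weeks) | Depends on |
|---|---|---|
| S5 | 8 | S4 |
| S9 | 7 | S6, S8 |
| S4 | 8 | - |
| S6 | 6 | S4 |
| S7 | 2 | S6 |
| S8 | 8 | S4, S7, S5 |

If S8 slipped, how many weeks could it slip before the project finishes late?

The longest chain is S4→S5→S8→S9 = 8+8+8+7 = 31; overall finish 31 weeks.
S8 finishes as early as 24 and must finish by 24.
Float = 31 − 31 = 0.

0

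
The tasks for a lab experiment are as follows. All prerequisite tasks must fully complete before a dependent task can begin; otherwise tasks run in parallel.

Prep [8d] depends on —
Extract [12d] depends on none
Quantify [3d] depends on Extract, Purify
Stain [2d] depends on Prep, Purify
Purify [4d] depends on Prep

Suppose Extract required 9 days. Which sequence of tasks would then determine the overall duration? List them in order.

The binding path is Extract→Quantify = 12+3 = 15; finish at 15 days.
Since Extract is critical, the -3 change carries straight to that chain (now 12 days).
The binding chain switches to Prep→Purify→Quantify = 8+4+3 = 15; finish 15 days.

Prep, Purify, Quantify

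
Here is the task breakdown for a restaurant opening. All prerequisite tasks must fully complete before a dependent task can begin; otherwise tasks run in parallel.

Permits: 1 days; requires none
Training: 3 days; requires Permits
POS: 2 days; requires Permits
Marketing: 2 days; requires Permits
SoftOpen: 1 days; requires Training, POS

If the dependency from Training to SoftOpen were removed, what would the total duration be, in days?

4

Before: longest chain Permits→Training→SoftOpen = 1+3+1 = 5, finish 5.
Without Training→SoftOpen, SoftOpen's earliest start moves from 4 to 3.
The longest chain is now Permits→Training = 1+3 = 4, so the project takes 4 days.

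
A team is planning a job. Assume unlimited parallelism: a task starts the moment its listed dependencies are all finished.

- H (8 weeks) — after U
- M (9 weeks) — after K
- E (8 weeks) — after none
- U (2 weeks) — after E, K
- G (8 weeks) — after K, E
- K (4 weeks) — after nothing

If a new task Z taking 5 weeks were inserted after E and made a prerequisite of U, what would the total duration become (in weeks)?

23

Originally the project takes 18 weeks.
With Z inserted, U now waits for max(E, K, Z).
New critical path: E→Z→U→H = 8+5+2+8 = 23 ⇒ 23 weeks.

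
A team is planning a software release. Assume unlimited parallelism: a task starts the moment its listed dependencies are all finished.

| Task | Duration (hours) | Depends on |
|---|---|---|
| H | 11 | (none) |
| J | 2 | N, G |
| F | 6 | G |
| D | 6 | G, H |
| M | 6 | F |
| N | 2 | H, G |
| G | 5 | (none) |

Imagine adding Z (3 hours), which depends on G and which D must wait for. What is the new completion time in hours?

Originally the project takes 17 hours.
With Z inserted, D now waits for max(G, H, Z).
New critical path: G→F→M = 5+6+6 = 17 ⇒ 17 hours.

17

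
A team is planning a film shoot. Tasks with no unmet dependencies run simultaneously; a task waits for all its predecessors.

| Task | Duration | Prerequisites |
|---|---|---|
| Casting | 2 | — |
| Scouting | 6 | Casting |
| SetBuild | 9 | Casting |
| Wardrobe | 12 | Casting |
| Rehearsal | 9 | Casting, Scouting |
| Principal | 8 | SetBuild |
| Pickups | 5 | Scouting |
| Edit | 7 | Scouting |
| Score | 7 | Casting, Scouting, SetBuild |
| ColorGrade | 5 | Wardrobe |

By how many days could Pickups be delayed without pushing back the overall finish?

Casting→SetBuild→Principal = 2+9+8 = 19 sets the makespan at 19 days.
Pickups finishes as early as 13 and must finish by 19.
Float = 19 − 13 = 6.

6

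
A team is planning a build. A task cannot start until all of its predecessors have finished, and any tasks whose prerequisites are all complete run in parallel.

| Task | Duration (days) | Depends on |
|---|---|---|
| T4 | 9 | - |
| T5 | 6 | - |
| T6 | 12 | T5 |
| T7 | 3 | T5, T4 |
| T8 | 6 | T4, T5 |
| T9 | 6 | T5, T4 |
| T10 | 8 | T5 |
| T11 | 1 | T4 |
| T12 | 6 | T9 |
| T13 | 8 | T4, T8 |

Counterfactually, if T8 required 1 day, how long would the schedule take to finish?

Actual critical path: T4→T8→T13 = 9+6+8 = 23 ⇒ 23 days.
Since T8 is critical, the -5 change carries straight to that chain (now 18 days).
Now T4→T9→T12 = 9+6+6 = 21 is longest, so the finish becomes 21 days.

21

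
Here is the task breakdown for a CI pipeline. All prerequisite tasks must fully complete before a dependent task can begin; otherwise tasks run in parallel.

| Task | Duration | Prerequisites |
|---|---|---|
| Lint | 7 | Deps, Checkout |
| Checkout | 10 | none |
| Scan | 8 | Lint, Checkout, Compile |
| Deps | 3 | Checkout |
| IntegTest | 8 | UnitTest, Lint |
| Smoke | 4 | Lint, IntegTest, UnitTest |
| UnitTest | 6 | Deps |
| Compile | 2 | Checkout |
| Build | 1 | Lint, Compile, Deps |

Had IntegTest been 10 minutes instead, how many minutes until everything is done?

34

Critical path before the change: Checkout→Deps→Lint→IntegTest→Smoke = 10+3+7+8+4 = 32 giving 32 minutes.
IntegTest is on the critical path; changing it to 10 makes that path 34 minutes.
The critical path is still Checkout→Deps→Lint→IntegTest→Smoke; finish is now 34 minutes.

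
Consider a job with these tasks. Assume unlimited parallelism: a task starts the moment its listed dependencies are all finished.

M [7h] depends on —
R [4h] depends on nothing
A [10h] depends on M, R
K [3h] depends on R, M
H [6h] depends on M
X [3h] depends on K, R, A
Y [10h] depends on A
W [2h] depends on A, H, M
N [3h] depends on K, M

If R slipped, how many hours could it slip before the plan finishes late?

3

Critical path: M→A→Y = 7+10+10 = 27, so the finish is 27 hours.
Longest path through R: 24 hours (earliest finish 4, latest finish 7).
So R can slip 7 − 4 = 3 hours.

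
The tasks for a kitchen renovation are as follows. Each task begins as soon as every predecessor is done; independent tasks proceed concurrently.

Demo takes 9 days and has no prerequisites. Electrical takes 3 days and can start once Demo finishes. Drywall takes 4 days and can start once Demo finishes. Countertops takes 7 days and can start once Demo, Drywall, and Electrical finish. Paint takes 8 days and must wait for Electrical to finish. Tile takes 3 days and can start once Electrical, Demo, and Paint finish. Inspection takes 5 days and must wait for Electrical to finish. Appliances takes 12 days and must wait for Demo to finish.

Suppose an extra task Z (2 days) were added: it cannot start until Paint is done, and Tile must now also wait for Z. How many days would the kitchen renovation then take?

25

Originally the kitchen renovation takes 23 days.
With Z inserted, Tile now waits for max(Electrical, Demo, Paint, Z).
New critical path: Demo→Electrical→Paint→Z→Tile = 9+3+8+2+3 = 25 ⇒ 25 days.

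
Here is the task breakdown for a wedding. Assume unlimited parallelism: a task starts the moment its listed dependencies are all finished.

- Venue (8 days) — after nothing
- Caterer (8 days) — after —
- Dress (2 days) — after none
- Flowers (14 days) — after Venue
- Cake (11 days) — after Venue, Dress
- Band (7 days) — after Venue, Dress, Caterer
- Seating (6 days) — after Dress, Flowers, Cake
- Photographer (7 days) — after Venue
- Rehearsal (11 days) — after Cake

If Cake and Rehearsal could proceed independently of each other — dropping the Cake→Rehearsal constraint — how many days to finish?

28

With the dependency in place, Venue→Cake→Rehearsal = 8+11+11 = 30 sets the finish at 30 days.
Without Cake→Rehearsal, Rehearsal's earliest start moves from 19 to 0.
After: Venue→Flowers→Seating = 8+14+6 = 28 → 28 days.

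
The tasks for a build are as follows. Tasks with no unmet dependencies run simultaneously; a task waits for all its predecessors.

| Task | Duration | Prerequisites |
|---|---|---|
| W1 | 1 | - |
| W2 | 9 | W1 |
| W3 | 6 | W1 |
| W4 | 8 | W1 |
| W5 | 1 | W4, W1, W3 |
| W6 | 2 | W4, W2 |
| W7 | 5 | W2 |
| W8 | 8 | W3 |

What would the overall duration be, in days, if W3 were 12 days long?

21

As given, the longest chain is W1→W3→W8 = 1+6+8 = 15, so the finish is 15 days.
W3 lies on that path, so at 12 days the path becomes 21 days.
No other chain overtakes it, so the finish is 21 days.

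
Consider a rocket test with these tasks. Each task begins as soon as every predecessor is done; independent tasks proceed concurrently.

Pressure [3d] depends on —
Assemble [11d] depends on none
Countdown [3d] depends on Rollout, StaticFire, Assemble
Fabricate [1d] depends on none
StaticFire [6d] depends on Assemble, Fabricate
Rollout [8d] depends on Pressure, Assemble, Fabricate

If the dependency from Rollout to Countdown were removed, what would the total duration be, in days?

20

Before: longest chain Assemble→Rollout→Countdown = 11+8+3 = 22, finish 22.
Without Rollout→Countdown, Countdown's earliest start moves from 19 to 17.
New critical path: Assemble→StaticFire→Countdown = 11+6+3 = 20 ⇒ 20 days.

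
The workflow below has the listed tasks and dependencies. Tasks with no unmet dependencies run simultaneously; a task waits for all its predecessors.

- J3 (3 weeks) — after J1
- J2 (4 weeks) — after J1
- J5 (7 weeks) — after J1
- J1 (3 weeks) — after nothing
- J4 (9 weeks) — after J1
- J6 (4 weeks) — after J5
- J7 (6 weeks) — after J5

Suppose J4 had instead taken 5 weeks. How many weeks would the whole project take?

Critical path before the change: J1→J5→J7 = 3+7+6 = 16 giving 16 weeks.
J4 has 4 weeks of float (longest path through it is 12).
That remains the longest chain; total 16 weeks.

16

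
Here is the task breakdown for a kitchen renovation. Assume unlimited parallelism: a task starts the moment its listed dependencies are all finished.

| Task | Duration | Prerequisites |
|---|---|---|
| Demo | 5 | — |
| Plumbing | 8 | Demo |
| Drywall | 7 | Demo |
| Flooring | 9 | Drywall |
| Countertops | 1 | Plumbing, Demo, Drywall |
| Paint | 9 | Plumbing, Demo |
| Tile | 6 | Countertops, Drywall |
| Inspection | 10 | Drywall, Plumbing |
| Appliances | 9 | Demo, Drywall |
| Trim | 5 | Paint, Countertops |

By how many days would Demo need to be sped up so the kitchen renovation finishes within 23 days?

Current finish: 27 days; target: 23.
Demo is on every critical path, so each day cut from Demo cuts the finish by one (this holds down to a finish of 23).
Need 27 − 23 = 4 days off Demo → Demo becomes 1 day, finish becomes 23.

4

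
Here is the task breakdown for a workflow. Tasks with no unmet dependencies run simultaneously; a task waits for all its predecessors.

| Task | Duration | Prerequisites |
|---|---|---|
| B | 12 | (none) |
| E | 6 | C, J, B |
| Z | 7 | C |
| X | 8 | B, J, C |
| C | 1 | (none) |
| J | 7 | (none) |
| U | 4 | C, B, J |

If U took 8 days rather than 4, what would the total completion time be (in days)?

20

Critical path before the change: B→X = 12+8 = 20 giving 20 days.
U is off the critical path — its longest chain is 16 days, giving 4 of slack.
Now B→U = 12+8 = 20 is longest, so the finish becomes 20 days.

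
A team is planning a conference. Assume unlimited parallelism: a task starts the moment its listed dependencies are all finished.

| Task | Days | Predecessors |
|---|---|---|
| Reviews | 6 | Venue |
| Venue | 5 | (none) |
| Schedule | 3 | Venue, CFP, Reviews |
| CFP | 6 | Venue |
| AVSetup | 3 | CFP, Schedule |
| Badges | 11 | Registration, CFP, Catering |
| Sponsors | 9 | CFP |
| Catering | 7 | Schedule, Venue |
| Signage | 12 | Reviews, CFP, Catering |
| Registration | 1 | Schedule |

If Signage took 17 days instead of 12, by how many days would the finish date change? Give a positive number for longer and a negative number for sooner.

Actual critical path: Venue→CFP→Schedule→Catering→Signage = 5+6+3+7+12 = 33 ⇒ 33 days.
Signage is on the critical path; changing it to 17 makes that path 38 days.
No other chain overtakes it, so the finish is 38 days.
Change in finish: 38 − 33 = +5 days.

5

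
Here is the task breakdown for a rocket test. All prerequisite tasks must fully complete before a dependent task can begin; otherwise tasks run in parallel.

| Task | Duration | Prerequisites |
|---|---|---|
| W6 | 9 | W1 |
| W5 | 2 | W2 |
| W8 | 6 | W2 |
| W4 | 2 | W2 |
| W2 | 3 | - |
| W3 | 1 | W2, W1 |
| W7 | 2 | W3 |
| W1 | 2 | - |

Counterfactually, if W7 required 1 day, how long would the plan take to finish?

11

Baseline: W1→W6 = 2+9 = 11 → 11 days.
The longest path through W7 is only 6 days, so W7 has float 5.
The critical path is still W1→W6; finish is now 11 days.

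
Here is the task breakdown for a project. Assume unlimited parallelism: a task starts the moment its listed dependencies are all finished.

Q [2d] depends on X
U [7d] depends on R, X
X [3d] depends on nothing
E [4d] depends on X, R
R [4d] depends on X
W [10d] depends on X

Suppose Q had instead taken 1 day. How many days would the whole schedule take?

The binding path is X→R→U = 3+4+7 = 14; finish at 14 days.
Q is off the critical path — its longest chain is 5 days, giving 9 of slack.
That remains the longest chain; total 14 days.

14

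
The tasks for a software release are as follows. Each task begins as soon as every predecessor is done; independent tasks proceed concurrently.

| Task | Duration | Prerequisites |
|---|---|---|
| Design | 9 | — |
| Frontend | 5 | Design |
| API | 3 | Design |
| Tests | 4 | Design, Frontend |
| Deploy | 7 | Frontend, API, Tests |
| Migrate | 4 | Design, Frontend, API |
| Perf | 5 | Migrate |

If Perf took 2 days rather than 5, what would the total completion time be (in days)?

Baseline: Design→Frontend→Tests→Deploy = 9+5+4+7 = 25 → 25 days.
Perf is off the critical path — its longest chain is 23 days, giving 2 of slack.
That remains the longest chain; total 25 days.

25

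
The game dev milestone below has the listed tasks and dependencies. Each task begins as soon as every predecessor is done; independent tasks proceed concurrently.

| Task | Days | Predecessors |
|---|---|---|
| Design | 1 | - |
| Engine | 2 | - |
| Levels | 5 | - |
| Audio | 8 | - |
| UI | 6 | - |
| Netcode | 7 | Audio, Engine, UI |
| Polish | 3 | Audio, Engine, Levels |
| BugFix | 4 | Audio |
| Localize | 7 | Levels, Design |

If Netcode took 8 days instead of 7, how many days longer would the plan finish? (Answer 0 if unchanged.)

1

As given, the longest chain is Audio→Netcode = 8+7 = 15, so the finish is 15 days.
Since Netcode is critical, the +1 change carries straight to that chain (now 16 days).
That remains the longest chain; total 16 days.
Change in finish: 16 − 15 = +1 days.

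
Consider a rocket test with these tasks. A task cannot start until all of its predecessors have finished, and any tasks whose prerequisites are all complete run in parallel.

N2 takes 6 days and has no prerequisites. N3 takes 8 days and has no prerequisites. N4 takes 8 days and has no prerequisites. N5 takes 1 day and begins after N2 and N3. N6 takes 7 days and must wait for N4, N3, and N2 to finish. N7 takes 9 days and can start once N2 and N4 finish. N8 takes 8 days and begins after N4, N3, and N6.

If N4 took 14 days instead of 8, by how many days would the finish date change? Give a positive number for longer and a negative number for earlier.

Baseline: N4→N6→N8 = 8+7+8 = 23 → 23 days.
Since N4 is critical, the +6 change carries straight to that chain (now 29 days).
That remains the longest chain; total 29 days.
Change in finish: 29 − 23 = +6 days.

6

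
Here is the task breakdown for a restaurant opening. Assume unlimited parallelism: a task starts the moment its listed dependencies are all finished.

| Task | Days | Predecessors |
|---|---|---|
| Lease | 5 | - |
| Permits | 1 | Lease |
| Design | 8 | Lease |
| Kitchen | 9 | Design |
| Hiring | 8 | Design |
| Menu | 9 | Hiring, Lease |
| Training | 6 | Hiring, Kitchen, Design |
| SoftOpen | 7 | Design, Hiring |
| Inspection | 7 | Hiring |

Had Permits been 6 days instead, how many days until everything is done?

Actual critical path: Lease→Design→Hiring→Menu = 5+8+8+9 = 30 ⇒ 30 days.
Permits has 24 days of float (longest path through it is 6).
No other chain overtakes it, so the finish is 30 days.

30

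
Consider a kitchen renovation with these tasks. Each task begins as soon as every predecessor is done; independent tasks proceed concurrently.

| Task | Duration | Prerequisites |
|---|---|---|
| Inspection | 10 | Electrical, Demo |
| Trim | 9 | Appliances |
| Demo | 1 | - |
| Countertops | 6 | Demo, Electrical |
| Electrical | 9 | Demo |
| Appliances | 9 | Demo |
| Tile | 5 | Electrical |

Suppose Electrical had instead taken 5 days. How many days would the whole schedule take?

Baseline: Demo→Electrical→Inspection = 1+9+10 = 20 → 20 days.
Electrical is on the critical path; changing it to 5 makes that path 16 days.
The binding chain switches to Demo→Appliances→Trim = 1+9+9 = 19; finish 19 days.

19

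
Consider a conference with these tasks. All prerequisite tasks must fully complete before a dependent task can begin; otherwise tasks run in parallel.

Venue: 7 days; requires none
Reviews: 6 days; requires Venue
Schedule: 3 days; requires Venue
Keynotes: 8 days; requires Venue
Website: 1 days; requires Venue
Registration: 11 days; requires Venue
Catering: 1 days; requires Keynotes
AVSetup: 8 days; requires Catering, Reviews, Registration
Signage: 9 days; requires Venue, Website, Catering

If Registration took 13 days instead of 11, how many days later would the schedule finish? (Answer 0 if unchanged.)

2

The binding path is Venue→Registration→AVSetup = 7+11+8 = 26; finish at 26 days.
Since Registration is critical, the +2 change carries straight to that chain (now 28 days).
No other chain overtakes it, so the finish is 28 days.
Change in finish: 28 − 26 = +2 days.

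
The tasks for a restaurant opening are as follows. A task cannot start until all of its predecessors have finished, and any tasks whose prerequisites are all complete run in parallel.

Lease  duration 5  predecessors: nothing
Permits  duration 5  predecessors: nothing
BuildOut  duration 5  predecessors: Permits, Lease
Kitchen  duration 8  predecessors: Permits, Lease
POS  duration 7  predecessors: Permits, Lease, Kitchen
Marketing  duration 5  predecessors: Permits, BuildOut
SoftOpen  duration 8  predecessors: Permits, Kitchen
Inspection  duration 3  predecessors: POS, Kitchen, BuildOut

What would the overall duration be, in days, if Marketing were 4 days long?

Actual critical path: Lease→Kitchen→POS→Inspection = 5+8+7+3 = 23 ⇒ 23 days.
Marketing is off the critical path — its longest chain is 15 days, giving 8 of slack.
The critical path is still Lease→Kitchen→POS→Inspection; finish is now 23 days.

23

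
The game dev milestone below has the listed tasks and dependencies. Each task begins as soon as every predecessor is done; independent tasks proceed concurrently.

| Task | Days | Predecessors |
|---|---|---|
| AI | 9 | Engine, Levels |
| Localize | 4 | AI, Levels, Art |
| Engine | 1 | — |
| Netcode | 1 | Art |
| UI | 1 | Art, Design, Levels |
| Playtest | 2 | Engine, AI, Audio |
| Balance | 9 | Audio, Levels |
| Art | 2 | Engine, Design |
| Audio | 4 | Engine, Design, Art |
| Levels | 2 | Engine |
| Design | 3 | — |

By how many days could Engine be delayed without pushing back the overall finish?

Critical path: Design→Art→Audio→Balance = 3+2+4+9 = 18, so the finish is 18 days.
Longest path through Engine: 16 days (earliest finish 1, latest finish 3).
Slack of Engine = 2 − 0 = 2 days.

2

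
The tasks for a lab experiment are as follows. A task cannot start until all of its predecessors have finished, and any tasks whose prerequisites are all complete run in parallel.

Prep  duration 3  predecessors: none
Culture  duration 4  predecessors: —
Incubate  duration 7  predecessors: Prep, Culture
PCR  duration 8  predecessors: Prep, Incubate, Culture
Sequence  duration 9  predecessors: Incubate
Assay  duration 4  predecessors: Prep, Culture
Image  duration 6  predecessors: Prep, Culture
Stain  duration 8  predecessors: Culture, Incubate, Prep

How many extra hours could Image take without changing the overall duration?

The longest chain is Culture→Incubate→Sequence = 4+7+9 = 20; overall finish 20 hours.
The longest chain containing Image totals 10 hours.
So Image can slip 20 − 10 = 10 hours.

10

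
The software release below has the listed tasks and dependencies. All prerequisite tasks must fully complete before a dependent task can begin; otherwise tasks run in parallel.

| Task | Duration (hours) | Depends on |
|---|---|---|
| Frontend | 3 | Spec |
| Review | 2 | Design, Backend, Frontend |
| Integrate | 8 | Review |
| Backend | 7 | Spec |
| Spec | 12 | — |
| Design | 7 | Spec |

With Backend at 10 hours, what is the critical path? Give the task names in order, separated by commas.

Baseline: Spec→Backend→Review→Integrate = 12+7+2+8 = 29 → 29 hours.
Backend is on the critical path; changing it to 10 makes that path 32 hours.
That remains the longest chain; total 32 hours.

Spec, Backend, Review, Integrate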